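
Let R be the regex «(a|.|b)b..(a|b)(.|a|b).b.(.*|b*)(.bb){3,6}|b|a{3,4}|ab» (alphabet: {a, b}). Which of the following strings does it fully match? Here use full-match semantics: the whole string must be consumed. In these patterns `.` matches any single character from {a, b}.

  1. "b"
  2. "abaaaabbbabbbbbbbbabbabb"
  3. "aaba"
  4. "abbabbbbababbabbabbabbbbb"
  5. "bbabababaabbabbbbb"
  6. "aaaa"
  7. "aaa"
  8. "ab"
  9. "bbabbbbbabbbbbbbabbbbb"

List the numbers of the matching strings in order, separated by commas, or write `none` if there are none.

1 → match
2 → match
3 → no match
4 → match
5 → match
6 → match
7 → match
8 → match
9 → match

1, 2, 4, 5, 6, 7, 8, 9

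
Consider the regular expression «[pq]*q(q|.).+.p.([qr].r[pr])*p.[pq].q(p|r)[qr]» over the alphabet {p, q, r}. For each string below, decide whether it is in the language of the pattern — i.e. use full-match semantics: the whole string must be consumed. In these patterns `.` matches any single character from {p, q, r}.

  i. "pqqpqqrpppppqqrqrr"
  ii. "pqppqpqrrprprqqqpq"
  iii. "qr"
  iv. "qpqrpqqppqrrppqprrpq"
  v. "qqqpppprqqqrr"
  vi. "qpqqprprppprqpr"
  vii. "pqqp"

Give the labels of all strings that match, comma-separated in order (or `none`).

i, ii, v, vi

i → match
ii → match
iii → no match
iv → no match
v → match
vi → match
vii → no match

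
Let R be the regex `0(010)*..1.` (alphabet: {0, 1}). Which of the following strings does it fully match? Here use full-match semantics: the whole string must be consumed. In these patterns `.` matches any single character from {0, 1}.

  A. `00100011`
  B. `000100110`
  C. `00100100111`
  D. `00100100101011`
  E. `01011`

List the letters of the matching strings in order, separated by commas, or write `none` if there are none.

A → match
B → no match
C → match
D → match
E → match

A, C, D, E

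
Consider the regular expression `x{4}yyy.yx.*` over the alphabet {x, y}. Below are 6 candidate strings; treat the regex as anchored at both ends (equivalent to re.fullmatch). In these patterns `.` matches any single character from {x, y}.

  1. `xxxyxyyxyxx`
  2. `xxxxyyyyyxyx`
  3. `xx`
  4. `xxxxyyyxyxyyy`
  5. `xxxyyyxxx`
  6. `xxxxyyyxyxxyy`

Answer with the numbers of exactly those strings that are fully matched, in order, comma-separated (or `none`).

1. `xxxyxyyxyxx` → no match
2. `xxxxyyyyyxyx` → match
3. `xx` → no match
4 → match
5. `xxxyyyxxx` → no match
6 → match

2, 4, 6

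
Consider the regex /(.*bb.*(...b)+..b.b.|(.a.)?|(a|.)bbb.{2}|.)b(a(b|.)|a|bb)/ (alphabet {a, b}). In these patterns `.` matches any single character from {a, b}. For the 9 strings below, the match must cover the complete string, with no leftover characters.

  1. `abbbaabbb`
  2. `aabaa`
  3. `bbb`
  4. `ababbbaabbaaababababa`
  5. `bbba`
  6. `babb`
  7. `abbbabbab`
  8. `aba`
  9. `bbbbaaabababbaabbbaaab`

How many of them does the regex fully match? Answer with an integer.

1 → match
2 → no match
3 → match
4 → no match
5 → no match
6 → no match
7 → match
8 → match
9 → no match
Total matched: 4

4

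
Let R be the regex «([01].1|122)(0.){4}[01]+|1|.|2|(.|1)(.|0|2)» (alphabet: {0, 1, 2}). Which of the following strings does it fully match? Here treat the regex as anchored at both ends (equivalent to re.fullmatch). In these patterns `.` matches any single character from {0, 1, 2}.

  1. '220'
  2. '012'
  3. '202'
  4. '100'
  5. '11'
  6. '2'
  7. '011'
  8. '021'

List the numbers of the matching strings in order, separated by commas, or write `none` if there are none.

5, 6

1. '220' → no match
2. '012' → no match
3. '202' → no match
4. '100' → no match
5. '11' → match
6. '2' → match
7. '011' → no match
8. '021' → no match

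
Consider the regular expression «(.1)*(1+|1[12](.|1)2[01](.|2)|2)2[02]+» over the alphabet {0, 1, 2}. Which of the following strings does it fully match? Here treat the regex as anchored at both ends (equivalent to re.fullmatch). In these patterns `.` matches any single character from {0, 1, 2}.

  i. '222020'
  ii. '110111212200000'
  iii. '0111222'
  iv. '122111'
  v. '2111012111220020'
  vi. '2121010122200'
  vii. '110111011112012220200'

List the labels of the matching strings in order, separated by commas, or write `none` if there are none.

i, ii, iii, v, vi, vii

i → match
ii → match
iii → match
iv → no match
v → match
vi → match
vii → match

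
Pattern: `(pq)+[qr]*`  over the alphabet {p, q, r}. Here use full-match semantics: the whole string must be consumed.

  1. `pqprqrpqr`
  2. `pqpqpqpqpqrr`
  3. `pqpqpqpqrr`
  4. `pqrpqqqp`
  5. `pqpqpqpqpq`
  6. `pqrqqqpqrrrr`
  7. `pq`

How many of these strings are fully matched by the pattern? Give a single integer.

1 → no match
2 → match
3 → match
4 → no match
5 → match
6 → no match
7 → match
Total matched: 4

4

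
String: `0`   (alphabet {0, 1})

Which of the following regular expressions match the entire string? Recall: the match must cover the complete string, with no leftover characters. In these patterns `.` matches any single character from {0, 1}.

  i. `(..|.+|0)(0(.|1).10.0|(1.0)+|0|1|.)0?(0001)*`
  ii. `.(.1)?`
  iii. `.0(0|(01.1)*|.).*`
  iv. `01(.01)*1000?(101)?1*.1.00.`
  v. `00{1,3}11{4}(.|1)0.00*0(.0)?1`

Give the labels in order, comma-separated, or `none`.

ii

i → no match
ii → match
iii → no match
iv → no match — must start with `01`
v → no match — must start with `00`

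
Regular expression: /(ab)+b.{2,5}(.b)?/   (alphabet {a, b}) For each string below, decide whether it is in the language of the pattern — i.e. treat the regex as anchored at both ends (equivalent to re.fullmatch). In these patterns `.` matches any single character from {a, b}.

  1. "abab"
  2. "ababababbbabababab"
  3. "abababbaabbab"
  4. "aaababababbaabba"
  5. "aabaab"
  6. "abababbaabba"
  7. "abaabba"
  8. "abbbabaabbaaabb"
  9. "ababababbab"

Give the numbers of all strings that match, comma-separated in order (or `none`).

1 → no match
2 → no match
3 → match
4 → no match — must start with "ab"
5 → no match — must start with "ab"
6 → match
7 → no match
8 → no match
9 → match

3, 6, 9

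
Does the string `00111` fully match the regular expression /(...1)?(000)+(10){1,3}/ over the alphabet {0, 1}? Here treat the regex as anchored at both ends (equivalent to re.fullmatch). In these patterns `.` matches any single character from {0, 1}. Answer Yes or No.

Every match must end with `10`, but `00111` does not.

No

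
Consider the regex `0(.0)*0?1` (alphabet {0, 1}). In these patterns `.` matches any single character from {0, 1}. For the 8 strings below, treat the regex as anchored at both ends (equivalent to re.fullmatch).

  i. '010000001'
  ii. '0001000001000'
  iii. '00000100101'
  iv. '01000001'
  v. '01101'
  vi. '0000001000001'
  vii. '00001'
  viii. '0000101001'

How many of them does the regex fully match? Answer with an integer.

3

i. '010000001' → match
ii → no match — must end with '1'
iii. '00000100101' → no match
iv. '01000001' → match
v. '01101' → no match
vi → no match
vii. '00001' → match
viii. '0000101001' → no match
Total matched: 3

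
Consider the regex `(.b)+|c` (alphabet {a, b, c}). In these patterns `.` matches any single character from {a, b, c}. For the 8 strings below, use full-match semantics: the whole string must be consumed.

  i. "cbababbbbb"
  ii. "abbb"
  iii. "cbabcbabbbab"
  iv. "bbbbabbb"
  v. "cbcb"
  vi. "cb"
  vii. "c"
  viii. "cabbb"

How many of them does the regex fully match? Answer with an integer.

i → match
ii → match
iii → match
iv → match
v → match
vi → match
vii → match
viii → no match
Total matched: 7

7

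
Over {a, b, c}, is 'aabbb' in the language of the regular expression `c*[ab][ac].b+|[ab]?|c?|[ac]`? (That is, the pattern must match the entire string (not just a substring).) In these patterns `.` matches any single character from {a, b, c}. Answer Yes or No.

Yes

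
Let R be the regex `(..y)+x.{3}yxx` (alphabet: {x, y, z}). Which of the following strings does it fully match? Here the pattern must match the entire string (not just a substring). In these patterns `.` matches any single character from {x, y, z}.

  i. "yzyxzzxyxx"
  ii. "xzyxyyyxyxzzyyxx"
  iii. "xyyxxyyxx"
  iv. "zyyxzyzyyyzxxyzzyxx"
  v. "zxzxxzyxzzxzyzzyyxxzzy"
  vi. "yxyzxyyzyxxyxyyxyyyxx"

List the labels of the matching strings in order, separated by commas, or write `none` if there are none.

i, ii

i. "yzyxzzxyxx" → match
ii → match
iii. "xyyxxyyxx" → no match
iv → no match
v → no match — must end with "yxx"
vi → no match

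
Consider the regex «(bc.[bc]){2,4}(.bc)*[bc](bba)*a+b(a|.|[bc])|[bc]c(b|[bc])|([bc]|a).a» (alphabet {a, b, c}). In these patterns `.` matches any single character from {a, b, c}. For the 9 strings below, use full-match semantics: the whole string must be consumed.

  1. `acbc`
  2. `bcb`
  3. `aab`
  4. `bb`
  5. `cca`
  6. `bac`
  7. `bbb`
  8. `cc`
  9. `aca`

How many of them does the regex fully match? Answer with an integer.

3

1 → no match
2 → match
3 → no match
4 → no match
5 → match
6 → no match
7 → no match
8 → no match
9 → match
Total matched: 3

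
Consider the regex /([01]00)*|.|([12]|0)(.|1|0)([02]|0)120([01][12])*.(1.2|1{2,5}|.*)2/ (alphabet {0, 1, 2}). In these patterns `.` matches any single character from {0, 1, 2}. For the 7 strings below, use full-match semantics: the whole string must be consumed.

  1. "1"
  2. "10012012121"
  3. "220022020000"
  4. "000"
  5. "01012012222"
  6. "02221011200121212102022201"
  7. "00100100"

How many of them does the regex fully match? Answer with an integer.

1 → match
2 → no match
3 → no match
4 → match
5 → match
6 → no match
7 → no match
Total matched: 3

3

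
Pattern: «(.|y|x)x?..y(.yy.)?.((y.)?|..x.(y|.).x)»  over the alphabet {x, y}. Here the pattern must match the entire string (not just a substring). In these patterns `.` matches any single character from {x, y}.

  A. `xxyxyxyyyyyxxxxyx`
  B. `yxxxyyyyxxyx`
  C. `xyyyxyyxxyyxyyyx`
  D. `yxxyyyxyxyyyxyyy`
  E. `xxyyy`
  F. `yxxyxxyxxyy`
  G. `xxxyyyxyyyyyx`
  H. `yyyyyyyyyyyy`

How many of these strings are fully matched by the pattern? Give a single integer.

A → match
B. `yxxxyyyyxxyx` → match
C → match
D → no match
E. `xxyyy` → match
F. `yxxyxxyxxyy` → no match
G → no match
H. `yyyyyyyyyyyy` → no match
Total matched: 4

4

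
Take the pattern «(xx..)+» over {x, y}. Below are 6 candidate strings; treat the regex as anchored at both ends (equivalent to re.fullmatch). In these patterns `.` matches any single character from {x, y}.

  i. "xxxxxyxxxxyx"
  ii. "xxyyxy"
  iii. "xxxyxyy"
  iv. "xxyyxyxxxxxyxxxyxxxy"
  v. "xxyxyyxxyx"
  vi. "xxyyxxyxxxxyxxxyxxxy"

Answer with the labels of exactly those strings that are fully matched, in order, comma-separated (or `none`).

vi

i → no match
ii → no match
iii → no match
iv → no match
v → no match
vi → match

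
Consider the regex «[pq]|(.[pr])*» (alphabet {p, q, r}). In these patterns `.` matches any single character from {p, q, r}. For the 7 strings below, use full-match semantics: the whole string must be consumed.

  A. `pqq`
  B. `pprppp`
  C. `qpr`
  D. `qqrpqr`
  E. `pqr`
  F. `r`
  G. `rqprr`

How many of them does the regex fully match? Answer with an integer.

A → no match
B → match
C → no match
D → no match
E → no match
F → no match
G → no match
Total matched: 1

1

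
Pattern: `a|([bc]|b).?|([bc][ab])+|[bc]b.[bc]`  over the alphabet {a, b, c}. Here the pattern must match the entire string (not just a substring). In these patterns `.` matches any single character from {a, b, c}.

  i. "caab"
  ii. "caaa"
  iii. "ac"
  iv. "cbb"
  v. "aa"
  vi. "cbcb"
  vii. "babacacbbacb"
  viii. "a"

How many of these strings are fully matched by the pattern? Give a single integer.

i → no match
ii → no match
iii → no match
iv → no match
v → no match
vi → match
vii → match
viii → match
Total matched: 3

3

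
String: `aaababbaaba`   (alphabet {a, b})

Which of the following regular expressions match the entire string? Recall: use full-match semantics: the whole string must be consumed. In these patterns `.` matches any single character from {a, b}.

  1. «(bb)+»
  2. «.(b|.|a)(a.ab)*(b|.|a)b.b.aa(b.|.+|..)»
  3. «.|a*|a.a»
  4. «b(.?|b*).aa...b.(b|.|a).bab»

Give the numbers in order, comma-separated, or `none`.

2

1 → no match — must start with `bb`
2 → match
3 → no match
4 → no match — must start with `b`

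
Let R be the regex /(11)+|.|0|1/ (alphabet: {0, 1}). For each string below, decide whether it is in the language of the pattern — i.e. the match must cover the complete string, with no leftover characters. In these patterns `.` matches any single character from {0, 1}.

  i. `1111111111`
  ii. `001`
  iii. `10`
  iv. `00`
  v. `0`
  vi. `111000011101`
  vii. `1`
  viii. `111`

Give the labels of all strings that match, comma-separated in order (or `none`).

i, v, vii

i → match
ii → no match
iii → no match
iv → no match
v → match
vi → no match
vii → match
viii → no match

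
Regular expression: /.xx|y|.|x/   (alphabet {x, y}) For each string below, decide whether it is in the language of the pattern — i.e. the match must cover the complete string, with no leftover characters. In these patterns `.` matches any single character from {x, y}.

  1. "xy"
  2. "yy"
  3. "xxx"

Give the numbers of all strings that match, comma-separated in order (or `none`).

1 → no match
2 → no match
3 → match

3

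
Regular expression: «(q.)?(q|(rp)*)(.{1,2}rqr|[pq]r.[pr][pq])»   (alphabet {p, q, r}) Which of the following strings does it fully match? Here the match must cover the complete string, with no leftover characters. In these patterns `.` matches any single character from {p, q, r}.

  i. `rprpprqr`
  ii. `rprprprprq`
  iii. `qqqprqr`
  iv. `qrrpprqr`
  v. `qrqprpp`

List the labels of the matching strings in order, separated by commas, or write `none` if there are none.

i, iii, iv

i → match
ii → no match
iii → match
iv → match
v → no match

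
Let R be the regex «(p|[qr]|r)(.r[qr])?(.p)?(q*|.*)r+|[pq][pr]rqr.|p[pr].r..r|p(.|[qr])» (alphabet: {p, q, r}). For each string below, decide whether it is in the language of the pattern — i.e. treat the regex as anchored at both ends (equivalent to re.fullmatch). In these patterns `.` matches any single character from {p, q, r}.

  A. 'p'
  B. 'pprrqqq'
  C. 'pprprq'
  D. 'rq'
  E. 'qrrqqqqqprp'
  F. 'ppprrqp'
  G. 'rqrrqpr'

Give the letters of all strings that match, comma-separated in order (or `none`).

G

A. 'p' → no match
B. 'pprrqqq' → no match
C. 'pprprq' → no match
D. 'rq' → no match
E. 'qrrqqqqqprp' → no match
F. 'ppprrqp' → no match
G. 'rqrrqpr' → match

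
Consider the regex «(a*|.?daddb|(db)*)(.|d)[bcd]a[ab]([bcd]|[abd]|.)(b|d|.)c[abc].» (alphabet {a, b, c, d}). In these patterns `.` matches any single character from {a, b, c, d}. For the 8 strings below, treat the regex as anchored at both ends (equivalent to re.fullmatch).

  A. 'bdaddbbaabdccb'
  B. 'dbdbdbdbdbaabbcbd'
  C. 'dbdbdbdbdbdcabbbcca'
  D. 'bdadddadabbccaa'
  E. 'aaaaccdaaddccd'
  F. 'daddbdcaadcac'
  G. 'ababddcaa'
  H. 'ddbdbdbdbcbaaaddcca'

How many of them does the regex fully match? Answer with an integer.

A → no match
B → match
C → match
D → no match
E → no match
F → no match
G → match
H → no match
Total matched: 3

3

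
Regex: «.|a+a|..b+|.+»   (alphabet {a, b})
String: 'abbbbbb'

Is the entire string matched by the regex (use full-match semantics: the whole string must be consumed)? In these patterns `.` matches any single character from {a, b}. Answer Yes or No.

Yes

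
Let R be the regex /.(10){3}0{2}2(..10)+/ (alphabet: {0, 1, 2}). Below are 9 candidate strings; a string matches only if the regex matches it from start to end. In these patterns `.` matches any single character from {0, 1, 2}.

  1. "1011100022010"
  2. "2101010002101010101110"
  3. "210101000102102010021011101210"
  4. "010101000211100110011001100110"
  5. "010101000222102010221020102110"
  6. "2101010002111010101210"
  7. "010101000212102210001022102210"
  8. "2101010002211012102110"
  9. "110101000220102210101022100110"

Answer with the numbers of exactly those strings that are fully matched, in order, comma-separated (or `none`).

1 → no match
2 → match
3 → no match
4 → match
5 → match
6 → match
7 → match
8 → match
9 → match

2, 4, 5, 6, 7, 8, 9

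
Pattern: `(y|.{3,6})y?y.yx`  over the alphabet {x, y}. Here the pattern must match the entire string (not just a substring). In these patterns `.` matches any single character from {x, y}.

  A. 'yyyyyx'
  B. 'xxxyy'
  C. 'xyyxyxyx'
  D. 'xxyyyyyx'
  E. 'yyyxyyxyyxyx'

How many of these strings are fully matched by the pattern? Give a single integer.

3

A. 'yyyyyx' → match
B. 'xxxyy' → no match — must end with 'yx'
C. 'xyyxyxyx' → match
D. 'xxyyyyyx' → match
E. 'yyyxyyxyyxyx' → no match
Total matched: 3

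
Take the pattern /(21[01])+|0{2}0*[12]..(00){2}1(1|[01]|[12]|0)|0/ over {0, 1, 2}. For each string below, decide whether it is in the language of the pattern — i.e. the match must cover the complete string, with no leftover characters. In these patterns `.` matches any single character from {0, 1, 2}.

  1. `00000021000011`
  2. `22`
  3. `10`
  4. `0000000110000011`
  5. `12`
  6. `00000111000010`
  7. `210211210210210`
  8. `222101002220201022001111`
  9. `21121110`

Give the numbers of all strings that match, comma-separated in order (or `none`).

1 → no match
2 → no match
3 → no match
4 → match
5 → no match
6 → match
7 → match
8 → no match
9 → no match

4, 6, 7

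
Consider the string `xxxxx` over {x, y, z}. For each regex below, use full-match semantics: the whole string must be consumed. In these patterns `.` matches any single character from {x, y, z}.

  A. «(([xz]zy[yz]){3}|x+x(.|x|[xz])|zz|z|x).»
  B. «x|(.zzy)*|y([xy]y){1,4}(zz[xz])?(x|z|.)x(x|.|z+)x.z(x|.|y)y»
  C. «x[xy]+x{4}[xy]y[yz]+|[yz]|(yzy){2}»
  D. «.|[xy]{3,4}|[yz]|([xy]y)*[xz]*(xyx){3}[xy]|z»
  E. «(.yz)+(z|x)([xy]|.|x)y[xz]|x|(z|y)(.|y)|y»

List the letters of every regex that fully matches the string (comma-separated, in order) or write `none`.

A → match
B → no match
C → no match
D → no match
E → no match

A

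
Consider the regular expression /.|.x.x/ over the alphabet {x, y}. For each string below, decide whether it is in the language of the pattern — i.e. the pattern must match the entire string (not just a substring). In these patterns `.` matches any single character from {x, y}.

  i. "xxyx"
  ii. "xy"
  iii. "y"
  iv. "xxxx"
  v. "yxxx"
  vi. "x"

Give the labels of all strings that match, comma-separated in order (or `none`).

i, iii, iv, v, vi

i → match
ii → no match
iii → match
iv → match
v → match
vi → match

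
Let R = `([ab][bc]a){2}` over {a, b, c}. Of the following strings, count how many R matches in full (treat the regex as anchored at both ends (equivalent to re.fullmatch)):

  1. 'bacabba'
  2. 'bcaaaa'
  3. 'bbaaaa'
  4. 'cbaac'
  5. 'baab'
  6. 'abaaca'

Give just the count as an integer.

1 → no match
2 → no match
3 → no match
4 → no match — must end with 'a'
5 → no match — must end with 'a'
6 → match
Total matched: 1

1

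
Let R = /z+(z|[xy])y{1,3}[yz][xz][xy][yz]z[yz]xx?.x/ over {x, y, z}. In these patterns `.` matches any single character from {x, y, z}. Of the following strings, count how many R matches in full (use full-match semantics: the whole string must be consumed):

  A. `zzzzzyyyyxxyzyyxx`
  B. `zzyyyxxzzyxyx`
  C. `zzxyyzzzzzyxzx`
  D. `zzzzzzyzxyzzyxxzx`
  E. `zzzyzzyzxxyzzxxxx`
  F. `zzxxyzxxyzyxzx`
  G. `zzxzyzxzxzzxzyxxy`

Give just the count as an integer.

A → no match
B → match
C → no match
D → match
E → no match
F → no match
G → no match — must end with `x`
Total matched: 2

2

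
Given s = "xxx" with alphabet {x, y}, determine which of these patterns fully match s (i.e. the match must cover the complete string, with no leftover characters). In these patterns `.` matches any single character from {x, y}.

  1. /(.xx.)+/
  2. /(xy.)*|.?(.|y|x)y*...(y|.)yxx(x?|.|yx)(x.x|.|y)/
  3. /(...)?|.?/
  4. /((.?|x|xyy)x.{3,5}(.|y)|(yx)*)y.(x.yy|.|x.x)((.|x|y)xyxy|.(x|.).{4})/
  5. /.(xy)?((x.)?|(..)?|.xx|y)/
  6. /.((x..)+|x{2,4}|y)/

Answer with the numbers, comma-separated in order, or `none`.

3, 5, 6

1 → no match
2 → no match
3 → match
4 → no match
5 → match
6 → match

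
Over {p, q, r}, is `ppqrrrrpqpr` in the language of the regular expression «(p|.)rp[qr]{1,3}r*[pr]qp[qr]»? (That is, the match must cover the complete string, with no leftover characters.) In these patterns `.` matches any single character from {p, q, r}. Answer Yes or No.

No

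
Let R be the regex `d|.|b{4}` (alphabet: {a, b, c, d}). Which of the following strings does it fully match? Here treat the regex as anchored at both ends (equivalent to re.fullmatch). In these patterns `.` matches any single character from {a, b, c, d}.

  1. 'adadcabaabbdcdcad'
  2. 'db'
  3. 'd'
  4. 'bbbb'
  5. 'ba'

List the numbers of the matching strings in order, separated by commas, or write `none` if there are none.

3, 4

1 → no match
2. 'db' → no match
3. 'd' → match
4. 'bbbb' → match
5. 'ba' → no match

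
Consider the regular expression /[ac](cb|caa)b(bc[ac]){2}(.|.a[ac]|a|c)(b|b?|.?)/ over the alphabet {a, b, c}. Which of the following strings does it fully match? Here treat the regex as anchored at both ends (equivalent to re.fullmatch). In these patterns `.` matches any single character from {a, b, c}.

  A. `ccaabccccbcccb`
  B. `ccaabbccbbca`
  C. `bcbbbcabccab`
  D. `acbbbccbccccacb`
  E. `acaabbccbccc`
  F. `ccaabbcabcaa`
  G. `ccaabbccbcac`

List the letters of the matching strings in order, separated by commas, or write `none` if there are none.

A → no match
B. `ccaabbccbbca` → no match
C. `bcbbbcabccab` → no match
D → no match
E. `acaabbccbccc` → match
F. `ccaabbcabcaa` → match
G. `ccaabbccbcac` → match

E, F, G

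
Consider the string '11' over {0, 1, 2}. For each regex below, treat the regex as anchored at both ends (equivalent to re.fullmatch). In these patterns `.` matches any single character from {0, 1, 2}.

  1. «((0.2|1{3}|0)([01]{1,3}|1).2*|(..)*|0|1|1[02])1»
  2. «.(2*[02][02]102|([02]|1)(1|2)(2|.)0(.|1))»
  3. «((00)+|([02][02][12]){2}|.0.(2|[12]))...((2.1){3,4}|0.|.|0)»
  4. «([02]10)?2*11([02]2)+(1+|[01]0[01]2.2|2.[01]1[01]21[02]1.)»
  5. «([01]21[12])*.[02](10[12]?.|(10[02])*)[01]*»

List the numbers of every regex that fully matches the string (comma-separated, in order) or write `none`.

1 → match
2 → no match
3 → no match
4 → no match
5 → no match

1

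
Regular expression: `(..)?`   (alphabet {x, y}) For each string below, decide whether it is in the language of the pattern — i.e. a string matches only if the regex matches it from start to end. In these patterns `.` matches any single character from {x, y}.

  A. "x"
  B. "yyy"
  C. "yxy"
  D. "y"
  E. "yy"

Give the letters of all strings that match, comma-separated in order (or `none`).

E

A → no match
B → no match
C → no match
D → no match
E → match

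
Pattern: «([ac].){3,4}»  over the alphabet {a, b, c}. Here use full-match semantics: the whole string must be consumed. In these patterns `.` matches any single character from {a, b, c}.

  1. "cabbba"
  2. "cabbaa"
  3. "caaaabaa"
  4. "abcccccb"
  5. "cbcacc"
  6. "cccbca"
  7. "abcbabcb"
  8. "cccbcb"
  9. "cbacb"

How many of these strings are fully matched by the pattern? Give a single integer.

1. "cabbba" → no match
2. "cabbaa" → no match
3. "caaaabaa" → match
4. "abcccccb" → match
5. "cbcacc" → match
6. "cccbca" → match
7. "abcbabcb" → match
8. "cccbcb" → match
9. "cbacb" → no match
Total matched: 6

6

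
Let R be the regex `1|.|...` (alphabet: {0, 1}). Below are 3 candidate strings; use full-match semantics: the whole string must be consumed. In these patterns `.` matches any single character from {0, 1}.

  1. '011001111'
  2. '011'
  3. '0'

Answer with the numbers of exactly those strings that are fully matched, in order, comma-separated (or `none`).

2, 3

1 → no match
2 → match
3 → match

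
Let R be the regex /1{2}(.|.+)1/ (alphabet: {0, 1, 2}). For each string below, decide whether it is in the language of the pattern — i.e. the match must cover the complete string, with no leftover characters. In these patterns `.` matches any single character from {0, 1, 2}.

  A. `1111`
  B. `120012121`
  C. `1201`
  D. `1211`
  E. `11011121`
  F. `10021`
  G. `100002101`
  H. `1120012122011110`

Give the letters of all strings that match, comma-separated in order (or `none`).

A → match
B → no match
C → no match
D → no match
E → match
F → no match
G → no match
H → no match — must end with `1`

A, E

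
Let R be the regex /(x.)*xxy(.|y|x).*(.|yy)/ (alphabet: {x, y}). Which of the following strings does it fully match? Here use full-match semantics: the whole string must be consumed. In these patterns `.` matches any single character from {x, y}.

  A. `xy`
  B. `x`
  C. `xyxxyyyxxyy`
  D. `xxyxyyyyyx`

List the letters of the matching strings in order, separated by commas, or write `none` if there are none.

C, D

A → no match
B → no match
C → match
D → match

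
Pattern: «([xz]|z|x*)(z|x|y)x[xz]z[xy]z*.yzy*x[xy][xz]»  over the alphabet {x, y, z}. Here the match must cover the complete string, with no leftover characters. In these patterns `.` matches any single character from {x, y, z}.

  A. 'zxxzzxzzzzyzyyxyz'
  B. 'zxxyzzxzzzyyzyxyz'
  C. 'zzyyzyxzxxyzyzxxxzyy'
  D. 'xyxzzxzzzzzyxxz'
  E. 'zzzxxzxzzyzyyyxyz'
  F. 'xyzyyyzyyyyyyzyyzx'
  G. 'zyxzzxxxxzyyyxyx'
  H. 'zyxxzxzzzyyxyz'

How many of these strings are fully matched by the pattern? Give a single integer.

A → match
B → no match
C → no match
D → no match
E → no match
F → no match
G → no match
H → no match
Total matched: 1

1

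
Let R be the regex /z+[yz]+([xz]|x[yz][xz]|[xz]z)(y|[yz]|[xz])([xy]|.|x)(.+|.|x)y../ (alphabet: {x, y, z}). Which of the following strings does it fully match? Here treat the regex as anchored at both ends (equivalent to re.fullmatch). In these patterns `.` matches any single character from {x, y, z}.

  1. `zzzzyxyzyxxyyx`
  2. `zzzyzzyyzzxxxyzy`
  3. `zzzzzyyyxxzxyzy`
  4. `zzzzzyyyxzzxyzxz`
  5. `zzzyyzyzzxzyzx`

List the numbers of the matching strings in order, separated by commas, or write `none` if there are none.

1 → match
2 → match
3 → match
4 → no match
5 → match

1, 2, 3, 5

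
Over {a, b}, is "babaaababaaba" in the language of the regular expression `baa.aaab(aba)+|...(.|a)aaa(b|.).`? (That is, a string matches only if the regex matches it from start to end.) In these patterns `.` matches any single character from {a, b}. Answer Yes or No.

No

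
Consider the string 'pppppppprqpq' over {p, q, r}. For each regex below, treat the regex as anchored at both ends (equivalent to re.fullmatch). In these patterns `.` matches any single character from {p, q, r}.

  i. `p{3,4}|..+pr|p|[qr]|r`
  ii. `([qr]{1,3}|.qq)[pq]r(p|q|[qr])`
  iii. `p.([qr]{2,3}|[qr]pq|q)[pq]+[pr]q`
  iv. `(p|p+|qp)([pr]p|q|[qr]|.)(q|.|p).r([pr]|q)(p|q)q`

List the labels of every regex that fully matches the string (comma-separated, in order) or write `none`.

i → no match
ii → no match
iii → no match
iv → match

iv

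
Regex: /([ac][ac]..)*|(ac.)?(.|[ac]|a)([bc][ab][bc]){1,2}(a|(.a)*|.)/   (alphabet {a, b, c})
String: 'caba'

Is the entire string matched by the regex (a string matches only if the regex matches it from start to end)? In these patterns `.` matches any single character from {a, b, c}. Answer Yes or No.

Yes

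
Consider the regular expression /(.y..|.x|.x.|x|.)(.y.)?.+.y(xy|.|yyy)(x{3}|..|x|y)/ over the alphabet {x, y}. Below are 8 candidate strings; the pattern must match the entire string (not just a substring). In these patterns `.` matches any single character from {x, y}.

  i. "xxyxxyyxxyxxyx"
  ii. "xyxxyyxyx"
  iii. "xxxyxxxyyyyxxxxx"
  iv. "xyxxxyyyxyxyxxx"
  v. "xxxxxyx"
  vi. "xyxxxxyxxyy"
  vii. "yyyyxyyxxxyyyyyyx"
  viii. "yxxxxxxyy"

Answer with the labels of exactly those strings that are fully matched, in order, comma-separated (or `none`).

ii, iv, vii

i → no match
ii → match
iii → no match
iv → match
v → no match
vi → no match
vii → match
viii → no match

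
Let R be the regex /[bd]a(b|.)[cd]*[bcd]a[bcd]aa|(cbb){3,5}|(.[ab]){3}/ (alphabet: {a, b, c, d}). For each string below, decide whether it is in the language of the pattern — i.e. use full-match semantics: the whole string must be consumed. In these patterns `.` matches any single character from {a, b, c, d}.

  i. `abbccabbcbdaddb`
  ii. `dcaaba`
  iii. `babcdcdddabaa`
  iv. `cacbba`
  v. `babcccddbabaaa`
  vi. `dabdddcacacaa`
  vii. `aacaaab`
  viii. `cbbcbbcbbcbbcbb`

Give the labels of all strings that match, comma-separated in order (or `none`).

i → no match
ii → no match
iii → match
iv → match
v → no match
vi → no match
vii → no match
viii → match

iii, iv, viii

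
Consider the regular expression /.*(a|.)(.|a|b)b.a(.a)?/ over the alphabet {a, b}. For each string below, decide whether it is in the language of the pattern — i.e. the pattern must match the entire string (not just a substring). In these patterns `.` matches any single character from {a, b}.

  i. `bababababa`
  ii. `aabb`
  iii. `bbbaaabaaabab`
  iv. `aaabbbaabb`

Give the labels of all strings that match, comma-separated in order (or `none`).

i → no match
ii → no match
iii → no match
iv → no match

none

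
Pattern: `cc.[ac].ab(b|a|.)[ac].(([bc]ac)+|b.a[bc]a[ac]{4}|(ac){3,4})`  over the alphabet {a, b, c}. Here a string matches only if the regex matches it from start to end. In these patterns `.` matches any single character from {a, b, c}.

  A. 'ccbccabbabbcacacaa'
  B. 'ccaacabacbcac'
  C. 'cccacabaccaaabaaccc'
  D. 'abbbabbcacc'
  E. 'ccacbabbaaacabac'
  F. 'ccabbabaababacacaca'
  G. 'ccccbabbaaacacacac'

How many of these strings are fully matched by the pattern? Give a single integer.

A → no match
B → match
C → no match
D → no match — must start with 'cc'
E → no match
F → no match
G → match
Total matched: 2

2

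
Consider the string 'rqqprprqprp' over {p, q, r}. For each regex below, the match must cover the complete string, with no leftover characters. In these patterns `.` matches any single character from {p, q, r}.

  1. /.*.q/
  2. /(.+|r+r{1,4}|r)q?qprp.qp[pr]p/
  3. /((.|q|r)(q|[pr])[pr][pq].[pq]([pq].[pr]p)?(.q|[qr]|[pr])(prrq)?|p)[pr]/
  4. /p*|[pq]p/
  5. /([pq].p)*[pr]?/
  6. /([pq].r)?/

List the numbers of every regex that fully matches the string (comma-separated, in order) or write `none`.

1 → no match — must end with 'q'
2 → match
3 → no match
4 → no match
5 → no match
6 → no match

2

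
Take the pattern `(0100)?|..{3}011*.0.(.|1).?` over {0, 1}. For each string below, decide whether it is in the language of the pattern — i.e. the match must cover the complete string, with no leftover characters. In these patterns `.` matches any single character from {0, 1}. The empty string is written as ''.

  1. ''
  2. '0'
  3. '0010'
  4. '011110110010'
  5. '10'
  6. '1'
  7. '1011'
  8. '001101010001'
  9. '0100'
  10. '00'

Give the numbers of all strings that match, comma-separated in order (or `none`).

1, 9

1 → match
2 → no match
3 → no match
4 → no match
5 → no match
6 → no match
7 → no match
8 → no match
9 → match
10 → no match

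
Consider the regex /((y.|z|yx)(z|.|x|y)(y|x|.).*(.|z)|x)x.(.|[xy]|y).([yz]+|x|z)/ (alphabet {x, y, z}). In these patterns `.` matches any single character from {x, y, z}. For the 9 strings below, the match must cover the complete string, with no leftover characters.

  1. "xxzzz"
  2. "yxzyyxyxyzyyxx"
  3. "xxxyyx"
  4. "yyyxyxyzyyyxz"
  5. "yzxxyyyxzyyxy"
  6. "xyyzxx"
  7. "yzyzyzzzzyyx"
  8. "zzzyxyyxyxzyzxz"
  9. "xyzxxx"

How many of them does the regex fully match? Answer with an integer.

1

1 → no match
2 → no match
3 → match
4 → no match
5 → no match
6 → no match
7 → no match
8 → no match
9 → no match
Total matched: 1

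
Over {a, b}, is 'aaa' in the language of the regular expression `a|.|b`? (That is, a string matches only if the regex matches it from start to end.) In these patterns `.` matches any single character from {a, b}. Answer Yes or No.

No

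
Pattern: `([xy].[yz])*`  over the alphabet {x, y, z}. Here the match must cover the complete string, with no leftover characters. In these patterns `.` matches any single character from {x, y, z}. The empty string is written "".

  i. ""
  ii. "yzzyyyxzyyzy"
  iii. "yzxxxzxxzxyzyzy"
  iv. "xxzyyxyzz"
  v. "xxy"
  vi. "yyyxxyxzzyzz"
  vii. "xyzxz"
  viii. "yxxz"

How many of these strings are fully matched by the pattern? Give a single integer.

i → match
ii → match
iii → no match
iv → no match
v → match
vi → match
vii → no match
viii → no match
Total matched: 4

4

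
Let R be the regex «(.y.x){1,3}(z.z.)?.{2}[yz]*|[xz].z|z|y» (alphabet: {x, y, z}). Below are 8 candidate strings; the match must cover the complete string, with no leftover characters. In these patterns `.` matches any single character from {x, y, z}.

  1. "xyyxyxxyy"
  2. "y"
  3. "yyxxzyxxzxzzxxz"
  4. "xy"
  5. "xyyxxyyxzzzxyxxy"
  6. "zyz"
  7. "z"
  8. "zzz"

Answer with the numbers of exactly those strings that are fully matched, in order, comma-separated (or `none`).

2, 3, 6, 7, 8

1 → no match
2 → match
3 → match
4 → no match
5 → no match
6 → match
7 → match
8 → match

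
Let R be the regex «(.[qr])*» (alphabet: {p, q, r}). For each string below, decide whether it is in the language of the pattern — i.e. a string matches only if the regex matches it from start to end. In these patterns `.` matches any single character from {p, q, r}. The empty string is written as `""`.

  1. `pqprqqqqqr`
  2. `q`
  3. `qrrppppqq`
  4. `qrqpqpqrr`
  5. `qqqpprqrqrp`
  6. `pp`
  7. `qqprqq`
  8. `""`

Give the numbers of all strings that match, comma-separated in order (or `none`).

1. `pqprqqqqqr` → match
2. `q` → no match
3. `qrrppppqq` → no match
4. `qrqpqpqrr` → no match
5. `qqqpprqrqrp` → no match
6. `pp` → no match
7. `qqprqq` → match
8. `""` → match

1, 7, 8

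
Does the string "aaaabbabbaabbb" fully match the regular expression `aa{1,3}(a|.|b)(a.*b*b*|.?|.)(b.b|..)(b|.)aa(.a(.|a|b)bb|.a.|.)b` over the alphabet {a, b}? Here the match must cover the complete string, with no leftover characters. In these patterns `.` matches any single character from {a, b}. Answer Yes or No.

No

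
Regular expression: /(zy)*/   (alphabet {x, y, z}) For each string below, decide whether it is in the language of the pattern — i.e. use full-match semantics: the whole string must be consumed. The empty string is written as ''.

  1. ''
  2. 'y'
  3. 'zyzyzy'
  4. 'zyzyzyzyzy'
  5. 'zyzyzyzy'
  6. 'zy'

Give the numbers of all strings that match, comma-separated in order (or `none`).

1. '' → match
2. 'y' → no match
3. 'zyzyzy' → match
4. 'zyzyzyzyzy' → match
5. 'zyzyzyzy' → match
6. 'zy' → match

1, 3, 4, 5, 6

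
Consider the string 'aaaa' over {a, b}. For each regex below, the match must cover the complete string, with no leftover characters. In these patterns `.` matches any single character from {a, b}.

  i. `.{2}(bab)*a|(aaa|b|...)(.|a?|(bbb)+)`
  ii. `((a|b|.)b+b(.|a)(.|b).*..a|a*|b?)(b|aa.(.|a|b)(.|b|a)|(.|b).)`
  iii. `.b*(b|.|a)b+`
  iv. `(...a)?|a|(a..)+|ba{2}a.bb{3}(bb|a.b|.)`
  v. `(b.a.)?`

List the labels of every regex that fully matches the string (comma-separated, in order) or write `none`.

i, ii, iv

i → match
ii → match
iii → no match — must end with 'b'
iv → match
v → no match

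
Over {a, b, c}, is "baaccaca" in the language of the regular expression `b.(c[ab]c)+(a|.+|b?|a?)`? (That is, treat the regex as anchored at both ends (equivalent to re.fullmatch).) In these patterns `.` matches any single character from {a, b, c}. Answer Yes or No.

No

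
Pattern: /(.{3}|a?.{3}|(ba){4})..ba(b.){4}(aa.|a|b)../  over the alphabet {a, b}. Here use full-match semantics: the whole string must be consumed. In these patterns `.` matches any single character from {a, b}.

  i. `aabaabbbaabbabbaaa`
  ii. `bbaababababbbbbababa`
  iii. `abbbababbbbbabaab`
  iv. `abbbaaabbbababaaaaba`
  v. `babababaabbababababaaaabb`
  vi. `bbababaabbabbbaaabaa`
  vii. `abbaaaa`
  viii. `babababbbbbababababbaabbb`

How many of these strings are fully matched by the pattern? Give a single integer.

1

i → no match
ii → no match
iii → no match
iv → no match
v → match
vi → no match
vii → no match
viii → no match
Total matched: 1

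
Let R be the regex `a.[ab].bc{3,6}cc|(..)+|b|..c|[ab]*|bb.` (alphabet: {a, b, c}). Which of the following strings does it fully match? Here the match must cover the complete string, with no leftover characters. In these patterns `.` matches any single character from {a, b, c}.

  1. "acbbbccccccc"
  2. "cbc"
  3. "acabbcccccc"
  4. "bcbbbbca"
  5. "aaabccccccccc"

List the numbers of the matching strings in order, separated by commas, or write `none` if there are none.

1 → match
2 → match
3 → match
4 → match
5 → no match

1, 2, 3, 4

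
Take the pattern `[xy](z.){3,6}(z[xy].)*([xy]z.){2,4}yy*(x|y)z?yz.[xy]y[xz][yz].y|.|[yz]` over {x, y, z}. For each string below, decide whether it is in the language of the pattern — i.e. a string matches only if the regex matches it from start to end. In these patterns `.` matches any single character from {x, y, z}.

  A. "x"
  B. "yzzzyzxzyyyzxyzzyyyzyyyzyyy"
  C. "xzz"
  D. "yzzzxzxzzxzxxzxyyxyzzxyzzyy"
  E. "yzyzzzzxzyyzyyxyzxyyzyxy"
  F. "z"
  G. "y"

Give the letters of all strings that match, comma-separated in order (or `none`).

A → match
B → match
C → no match
D → match
E → match
F → match
G → match

A, B, D, E, F, G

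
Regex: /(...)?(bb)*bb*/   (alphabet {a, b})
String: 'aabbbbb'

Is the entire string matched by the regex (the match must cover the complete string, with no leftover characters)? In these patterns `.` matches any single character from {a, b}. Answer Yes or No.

Yes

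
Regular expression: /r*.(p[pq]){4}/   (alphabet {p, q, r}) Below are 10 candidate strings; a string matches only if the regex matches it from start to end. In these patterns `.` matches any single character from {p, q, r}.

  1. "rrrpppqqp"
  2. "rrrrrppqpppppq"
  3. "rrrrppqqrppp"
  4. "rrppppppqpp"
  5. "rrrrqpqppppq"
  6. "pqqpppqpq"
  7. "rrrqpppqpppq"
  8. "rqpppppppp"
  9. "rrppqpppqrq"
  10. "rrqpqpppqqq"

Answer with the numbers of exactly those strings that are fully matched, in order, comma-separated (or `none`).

1. "rrrpppqqp" → no match
2 → match
3. "rrrrppqqrppp" → no match
4. "rrppppppqpp" → match
5. "rrrrqpqppppq" → no match
6. "pqqpppqpq" → no match
7. "rrrqpppqpppq" → match
8. "rqpppppppp" → match
9. "rrppqpppqrq" → no match
10. "rrqpqpppqqq" → no match

2, 4, 7, 8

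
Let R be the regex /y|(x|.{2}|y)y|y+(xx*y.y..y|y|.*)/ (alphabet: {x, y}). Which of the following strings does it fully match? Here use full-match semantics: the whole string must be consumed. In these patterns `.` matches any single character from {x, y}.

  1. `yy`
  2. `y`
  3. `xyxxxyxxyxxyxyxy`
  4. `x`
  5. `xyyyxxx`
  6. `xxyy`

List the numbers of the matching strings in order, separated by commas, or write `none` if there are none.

1 → match
2 → match
3 → no match
4 → no match
5 → no match
6 → no match

1, 2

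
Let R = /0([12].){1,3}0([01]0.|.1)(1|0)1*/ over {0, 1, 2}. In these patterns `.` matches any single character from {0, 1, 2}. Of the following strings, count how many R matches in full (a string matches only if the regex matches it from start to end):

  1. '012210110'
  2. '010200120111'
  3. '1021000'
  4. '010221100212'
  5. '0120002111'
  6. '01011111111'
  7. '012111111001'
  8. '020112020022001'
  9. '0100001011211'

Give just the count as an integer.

2

1 → match
2 → no match
3 → no match — must start with '0'
4 → no match
5 → match
6 → no match
7 → no match
8 → no match
9 → no match
Total matched: 2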